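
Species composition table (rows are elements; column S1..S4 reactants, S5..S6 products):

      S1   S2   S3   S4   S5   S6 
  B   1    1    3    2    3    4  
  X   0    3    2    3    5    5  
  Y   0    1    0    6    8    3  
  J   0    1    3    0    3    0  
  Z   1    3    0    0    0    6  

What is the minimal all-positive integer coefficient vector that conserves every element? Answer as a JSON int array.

Coefficients: [6, 6, 1, 5, 3, 4]

B: 6·1+6·1+1·3+5·2 = 25 | 3·3+4·4 = 25
X: 6·0+6·3+1·2+5·3 = 35 | 3·5+4·5 = 35
Y: 6·0+6·1+1·0+5·6 = 36 | 3·8+4·3 = 36
J: 6·0+6·1+1·3+5·0 = 9 | 3·3+4·0 = 9
Z: 6·1+6·3+1·0+5·0 = 24 | 3·0+4·6 = 24
gcd(6,6,1,5,3,4) = 1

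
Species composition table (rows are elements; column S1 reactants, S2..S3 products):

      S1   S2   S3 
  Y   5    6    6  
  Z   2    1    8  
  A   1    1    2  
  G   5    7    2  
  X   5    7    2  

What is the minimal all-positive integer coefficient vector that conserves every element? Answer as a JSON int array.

Coefficients: [6, 4, 1]

Y: 6·5 = 30 | 4·6+1·6 = 30
Z: 6·2 = 12 | 4·1+1·8 = 12
A: 6·1 = 6 | 4·1+1·2 = 6
G: 6·5 = 30 | 4·7+1·2 = 30
X: 6·5 = 30 | 4·7+1·2 = 30
gcd(6,4,1) = 1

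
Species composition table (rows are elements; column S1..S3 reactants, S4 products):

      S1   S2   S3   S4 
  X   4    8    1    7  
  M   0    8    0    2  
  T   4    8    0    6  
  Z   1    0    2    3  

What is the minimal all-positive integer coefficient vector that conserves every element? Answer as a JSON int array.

Coefficients: [4, 1, 4, 4]

X: 4·4+1·8+4·1 = 28 | 4·7 = 28
M: 4·0+1·8+4·0 = 8 | 4·2 = 8
T: 4·4+1·8+4·0 = 24 | 4·6 = 24
Z: 4·1+1·0+4·2 = 12 | 4·3 = 12
gcd(4,1,4,4) = 1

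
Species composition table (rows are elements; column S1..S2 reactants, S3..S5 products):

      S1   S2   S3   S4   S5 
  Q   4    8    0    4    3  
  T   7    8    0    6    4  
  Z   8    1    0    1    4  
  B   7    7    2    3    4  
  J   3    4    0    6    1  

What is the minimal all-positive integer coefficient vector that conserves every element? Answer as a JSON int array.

Q: 2·4+1·8 = 16 | 1·0+1·4+4·3 = 16
T: 2·7+1·8 = 22 | 1·0+1·6+4·4 = 22
Z: 2·8+1·1 = 17 | 1·0+1·1+4·4 = 17
B: 2·7+1·7 = 21 | 1·2+1·3+4·4 = 21
J: 2·3+1·4 = 10 | 1·0+1·6+4·1 = 10
gcd(2,1,1,1,4) = 1

Coefficients: [2, 1, 1, 1, 4]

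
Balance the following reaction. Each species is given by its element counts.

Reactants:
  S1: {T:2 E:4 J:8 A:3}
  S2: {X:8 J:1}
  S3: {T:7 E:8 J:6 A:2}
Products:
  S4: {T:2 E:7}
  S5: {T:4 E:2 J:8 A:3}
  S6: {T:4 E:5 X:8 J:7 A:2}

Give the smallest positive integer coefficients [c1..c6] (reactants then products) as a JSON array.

T: 5·2+6·0+6·7 = 52 | 4·2+5·4+6·4 = 52
E: 5·4+6·0+6·8 = 68 | 4·7+5·2+6·5 = 68
X: 5·0+6·8+6·0 = 48 | 4·0+5·0+6·8 = 48
J: 5·8+6·1+6·6 = 82 | 4·0+5·8+6·7 = 82
A: 5·3+6·0+6·2 = 27 | 4·0+5·3+6·2 = 27
gcd(5,6,6,4,5,6) = 1

Coefficients: [5, 6, 6, 4, 5, 6]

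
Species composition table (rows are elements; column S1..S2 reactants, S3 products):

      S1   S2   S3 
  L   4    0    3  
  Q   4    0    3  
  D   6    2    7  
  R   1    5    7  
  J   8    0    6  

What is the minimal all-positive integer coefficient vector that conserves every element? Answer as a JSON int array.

L: 3·4+5·0 = 12 | 4·3 = 12
Q: 3·4+5·0 = 12 | 4·3 = 12
D: 3·6+5·2 = 28 | 4·7 = 28
R: 3·1+5·5 = 28 | 4·7 = 28
J: 3·8+5·0 = 24 | 4·6 = 24
gcd(3,5,4) = 1

Coefficients: [3, 5, 4]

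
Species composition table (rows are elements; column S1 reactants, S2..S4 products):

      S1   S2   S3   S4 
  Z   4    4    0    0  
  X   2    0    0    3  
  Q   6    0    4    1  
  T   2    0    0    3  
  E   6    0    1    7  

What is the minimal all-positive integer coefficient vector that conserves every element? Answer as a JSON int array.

Coefficients: [3, 3, 4, 2]

Z: 3·4 = 12 | 3·4+4·0+2·0 = 12
X: 3·2 = 6 | 3·0+4·0+2·3 = 6
Q: 3·6 = 18 | 3·0+4·4+2·1 = 18
T: 3·2 = 6 | 3·0+4·0+2·3 = 6
E: 3·6 = 18 | 3·0+4·1+2·7 = 18
gcd(3,3,4,2) = 1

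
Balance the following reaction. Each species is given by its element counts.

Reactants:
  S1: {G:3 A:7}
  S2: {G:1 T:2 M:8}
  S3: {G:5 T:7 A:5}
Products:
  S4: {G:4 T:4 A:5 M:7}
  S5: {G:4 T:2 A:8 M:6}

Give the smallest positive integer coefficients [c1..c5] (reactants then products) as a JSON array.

G: 4·3+6·1+2·5 = 28 | 6·4+1·4 = 28
T: 4·0+6·2+2·7 = 26 | 6·4+1·2 = 26
A: 4·7+6·0+2·5 = 38 | 6·5+1·8 = 38
M: 4·0+6·8+2·0 = 48 | 6·7+1·6 = 48
gcd(4,6,2,6,1) = 1

Coefficients: [4, 6, 2, 6, 1]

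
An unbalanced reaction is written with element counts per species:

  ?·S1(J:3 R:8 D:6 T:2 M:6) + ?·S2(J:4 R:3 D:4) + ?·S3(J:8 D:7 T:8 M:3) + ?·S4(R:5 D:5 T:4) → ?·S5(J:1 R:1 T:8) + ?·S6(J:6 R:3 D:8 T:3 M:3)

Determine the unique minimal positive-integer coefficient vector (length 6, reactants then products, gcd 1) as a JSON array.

Coefficients: [1, 1, 4, 2, 3, 6]

J: 1·3+1·4+4·8+2·0 = 39 | 3·1+6·6 = 39
R: 1·8+1·3+4·0+2·5 = 21 | 3·1+6·3 = 21
D: 1·6+1·4+4·7+2·5 = 48 | 3·0+6·8 = 48
T: 1·2+1·0+4·8+2·4 = 42 | 3·8+6·3 = 42
M: 1·6+1·0+4·3+2·0 = 18 | 3·0+6·3 = 18
gcd(1,1,4,2,3,6) = 1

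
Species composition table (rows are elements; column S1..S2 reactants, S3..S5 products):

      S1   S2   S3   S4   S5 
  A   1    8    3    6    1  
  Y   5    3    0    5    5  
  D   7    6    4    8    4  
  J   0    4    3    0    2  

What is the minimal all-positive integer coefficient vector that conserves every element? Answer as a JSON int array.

A: 6·1+5·8 = 46 | 4·3+5·6+4·1 = 46
Y: 6·5+5·3 = 45 | 4·0+5·5+4·5 = 45
D: 6·7+5·6 = 72 | 4·4+5·8+4·4 = 72
J: 6·0+5·4 = 20 | 4·3+5·0+4·2 = 20
gcd(6,5,4,5,4) = 1

Coefficients: [6, 5, 4, 5, 4]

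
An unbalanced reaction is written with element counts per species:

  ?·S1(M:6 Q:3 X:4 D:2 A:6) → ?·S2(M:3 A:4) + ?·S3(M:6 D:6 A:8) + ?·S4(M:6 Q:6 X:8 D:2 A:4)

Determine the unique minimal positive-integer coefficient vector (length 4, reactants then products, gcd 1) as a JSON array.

Coefficients: [6, 4, 1, 3]

M: 6·6 = 36 | 4·3+1·6+3·6 = 36
Q: 6·3 = 18 | 4·0+1·0+3·6 = 18
X: 6·4 = 24 | 4·0+1·0+3·8 = 24
D: 6·2 = 12 | 4·0+1·6+3·2 = 12
A: 6·6 = 36 | 4·4+1·8+3·4 = 36
gcd(6,4,1,3) = 1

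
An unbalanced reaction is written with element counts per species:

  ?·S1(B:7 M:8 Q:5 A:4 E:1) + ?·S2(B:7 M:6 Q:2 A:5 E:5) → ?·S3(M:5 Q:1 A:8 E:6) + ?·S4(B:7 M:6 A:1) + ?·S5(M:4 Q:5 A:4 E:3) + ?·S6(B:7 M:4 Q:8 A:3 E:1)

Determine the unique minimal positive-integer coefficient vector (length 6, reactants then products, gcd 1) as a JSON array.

B: 6·7+3·7 = 63 | 2·0+6·7+2·0+3·7 = 63
M: 6·8+3·6 = 66 | 2·5+6·6+2·4+3·4 = 66
Q: 6·5+3·2 = 36 | 2·1+6·0+2·5+3·8 = 36
A: 6·4+3·5 = 39 | 2·8+6·1+2·4+3·3 = 39
E: 6·1+3·5 = 21 | 2·6+6·0+2·3+3·1 = 21
gcd(6,3,2,6,2,3) = 1

Coefficients: [6, 3, 2, 6, 2, 3]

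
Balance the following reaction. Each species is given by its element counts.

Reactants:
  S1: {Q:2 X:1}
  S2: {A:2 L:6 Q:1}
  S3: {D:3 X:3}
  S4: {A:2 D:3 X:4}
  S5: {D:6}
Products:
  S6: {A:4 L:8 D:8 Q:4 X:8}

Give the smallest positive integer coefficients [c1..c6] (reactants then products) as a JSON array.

A: 4·0+4·2+4·0+2·2+1·0 = 12 | 3·4 = 12
L: 4·0+4·6+4·0+2·0+1·0 = 24 | 3·8 = 24
D: 4·0+4·0+4·3+2·3+1·6 = 24 | 3·8 = 24
Q: 4·2+4·1+4·0+2·0+1·0 = 12 | 3·4 = 12
X: 4·1+4·0+4·3+2·4+1·0 = 24 | 3·8 = 24
gcd(4,4,4,2,1,3) = 1

Coefficients: [4, 4, 4, 2, 1, 3]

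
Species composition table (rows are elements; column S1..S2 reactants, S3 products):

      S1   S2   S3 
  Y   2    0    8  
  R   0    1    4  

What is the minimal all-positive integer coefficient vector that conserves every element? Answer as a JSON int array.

Coefficients: [4, 4, 1]

Y: 4·2+4·0 = 8 | 1·8 = 8
R: 4·0+4·1 = 4 | 1·4 = 4
gcd(4,4,1) = 1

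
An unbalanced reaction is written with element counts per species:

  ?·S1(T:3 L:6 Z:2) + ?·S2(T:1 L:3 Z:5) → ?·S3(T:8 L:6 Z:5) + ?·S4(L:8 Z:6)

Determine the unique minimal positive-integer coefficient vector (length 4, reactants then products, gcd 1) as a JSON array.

Coefficients: [4, 4, 2, 3]

T: 4·3+4·1 = 16 | 2·8+3·0 = 16
L: 4·6+4·3 = 36 | 2·6+3·8 = 36
Z: 4·2+4·5 = 28 | 2·5+3·6 = 28
gcd(4,4,2,3) = 1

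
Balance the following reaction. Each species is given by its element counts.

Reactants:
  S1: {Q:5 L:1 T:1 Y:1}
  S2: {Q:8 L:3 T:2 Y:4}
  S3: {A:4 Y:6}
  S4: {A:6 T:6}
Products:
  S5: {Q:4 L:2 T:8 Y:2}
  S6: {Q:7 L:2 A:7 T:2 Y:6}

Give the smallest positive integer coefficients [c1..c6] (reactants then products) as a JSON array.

Q: 2·5+6·8+3·0+5·0 = 58 | 4·4+6·7 = 58
L: 2·1+6·3+3·0+5·0 = 20 | 4·2+6·2 = 20
A: 2·0+6·0+3·4+5·6 = 42 | 4·0+6·7 = 42
T: 2·1+6·2+3·0+5·6 = 44 | 4·8+6·2 = 44
Y: 2·1+6·4+3·6+5·0 = 44 | 4·2+6·6 = 44
gcd(2,6,3,5,4,6) = 1

Coefficients: [2, 6, 3, 5, 4, 6]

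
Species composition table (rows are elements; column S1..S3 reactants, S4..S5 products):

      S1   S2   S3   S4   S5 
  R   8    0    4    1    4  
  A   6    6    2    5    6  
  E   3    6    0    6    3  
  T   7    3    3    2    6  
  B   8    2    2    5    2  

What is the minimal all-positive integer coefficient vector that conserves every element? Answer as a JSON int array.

Coefficients: [2, 5, 1, 4, 4]

R: 2·8+5·0+1·4 = 20 | 4·1+4·4 = 20
A: 2·6+5·6+1·2 = 44 | 4·5+4·6 = 44
E: 2·3+5·6+1·0 = 36 | 4·6+4·3 = 36
T: 2·7+5·3+1·3 = 32 | 4·2+4·6 = 32
B: 2·8+5·2+1·2 = 28 | 4·5+4·2 = 28
gcd(2,5,1,4,4) = 1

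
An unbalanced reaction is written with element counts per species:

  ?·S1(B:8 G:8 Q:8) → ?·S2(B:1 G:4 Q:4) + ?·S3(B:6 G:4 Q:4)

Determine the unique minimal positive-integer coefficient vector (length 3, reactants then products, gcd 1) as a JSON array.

B: 5·8 = 40 | 4·1+6·6 = 40
G: 5·8 = 40 | 4·4+6·4 = 40
Q: 5·8 = 40 | 4·4+6·4 = 40
gcd(5,4,6) = 1

Coefficients: [5, 4, 6]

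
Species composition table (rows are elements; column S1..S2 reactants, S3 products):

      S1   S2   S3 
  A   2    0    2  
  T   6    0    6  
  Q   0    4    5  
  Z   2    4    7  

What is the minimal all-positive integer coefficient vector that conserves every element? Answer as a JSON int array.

A: 4·2+5·0 = 8 | 4·2 = 8
T: 4·6+5·0 = 24 | 4·6 = 24
Q: 4·0+5·4 = 20 | 4·5 = 20
Z: 4·2+5·4 = 28 | 4·7 = 28
gcd(4,5,4) = 1

Coefficients: [4, 5, 4]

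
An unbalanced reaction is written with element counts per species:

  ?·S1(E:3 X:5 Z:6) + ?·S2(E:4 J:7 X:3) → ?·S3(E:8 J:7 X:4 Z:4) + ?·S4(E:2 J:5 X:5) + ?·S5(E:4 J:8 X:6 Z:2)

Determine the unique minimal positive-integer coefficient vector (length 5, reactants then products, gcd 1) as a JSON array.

Coefficients: [2, 5, 2, 1, 2]

E: 2·3+5·4 = 26 | 2·8+1·2+2·4 = 26
J: 2·0+5·7 = 35 | 2·7+1·5+2·8 = 35
X: 2·5+5·3 = 25 | 2·4+1·5+2·6 = 25
Z: 2·6+5·0 = 12 | 2·4+1·0+2·2 = 12
gcd(2,5,2,1,2) = 1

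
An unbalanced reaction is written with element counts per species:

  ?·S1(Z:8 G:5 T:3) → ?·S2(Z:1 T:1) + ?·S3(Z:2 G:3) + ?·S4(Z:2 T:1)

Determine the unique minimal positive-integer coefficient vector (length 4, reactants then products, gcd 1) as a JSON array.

Coefficients: [3, 4, 5, 5]

Z: 3·8 = 24 | 4·1+5·2+5·2 = 24
G: 3·5 = 15 | 4·0+5·3+5·0 = 15
T: 3·3 = 9 | 4·1+5·0+5·1 = 9
gcd(3,4,5,5) = 1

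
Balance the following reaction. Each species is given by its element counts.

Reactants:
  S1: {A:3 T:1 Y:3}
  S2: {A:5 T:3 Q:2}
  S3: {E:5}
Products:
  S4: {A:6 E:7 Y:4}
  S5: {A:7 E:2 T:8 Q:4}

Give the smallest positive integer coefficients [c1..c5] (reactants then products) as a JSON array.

Coefficients: [4, 4, 5, 3, 2]

A: 4·3+4·5+5·0 = 32 | 3·6+2·7 = 32
E: 4·0+4·0+5·5 = 25 | 3·7+2·2 = 25
T: 4·1+4·3+5·0 = 16 | 3·0+2·8 = 16
Y: 4·3+4·0+5·0 = 12 | 3·4+2·0 = 12
Q: 4·0+4·2+5·0 = 8 | 3·0+2·4 = 8
gcd(4,4,5,3,2) = 1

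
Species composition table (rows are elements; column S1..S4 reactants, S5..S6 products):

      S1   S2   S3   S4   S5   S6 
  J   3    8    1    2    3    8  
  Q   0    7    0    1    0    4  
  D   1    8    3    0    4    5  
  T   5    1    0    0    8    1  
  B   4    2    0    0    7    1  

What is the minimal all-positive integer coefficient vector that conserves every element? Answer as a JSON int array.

Coefficients: [2, 1, 3, 5, 1, 3]

J: 2·3+1·8+3·1+5·2 = 27 | 1·3+3·8 = 27
Q: 2·0+1·7+3·0+5·1 = 12 | 1·0+3·4 = 12
D: 2·1+1·8+3·3+5·0 = 19 | 1·4+3·5 = 19
T: 2·5+1·1+3·0+5·0 = 11 | 1·8+3·1 = 11
B: 2·4+1·2+3·0+5·0 = 10 | 1·7+3·1 = 10
gcd(2,1,3,5,1,3) = 1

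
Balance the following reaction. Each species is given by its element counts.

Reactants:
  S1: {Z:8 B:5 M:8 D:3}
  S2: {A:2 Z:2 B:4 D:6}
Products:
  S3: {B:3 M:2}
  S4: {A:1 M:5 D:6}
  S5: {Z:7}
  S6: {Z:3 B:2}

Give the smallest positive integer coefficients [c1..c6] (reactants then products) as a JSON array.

Coefficients: [4, 2, 6, 4, 3, 5]

A: 4·0+2·2 = 4 | 6·0+4·1+3·0+5·0 = 4
Z: 4·8+2·2 = 36 | 6·0+4·0+3·7+5·3 = 36
B: 4·5+2·4 = 28 | 6·3+4·0+3·0+5·2 = 28
M: 4·8+2·0 = 32 | 6·2+4·5+3·0+5·0 = 32
D: 4·3+2·6 = 24 | 6·0+4·6+3·0+5·0 = 24
gcd(4,2,6,4,3,5) = 1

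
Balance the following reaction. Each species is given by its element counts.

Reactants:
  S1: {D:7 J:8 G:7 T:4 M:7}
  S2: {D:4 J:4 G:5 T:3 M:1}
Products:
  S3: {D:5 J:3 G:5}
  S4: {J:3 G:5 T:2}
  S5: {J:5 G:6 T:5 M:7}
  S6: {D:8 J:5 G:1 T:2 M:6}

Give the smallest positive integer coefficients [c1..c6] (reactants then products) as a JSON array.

Coefficients: [6, 2, 2, 5, 2, 5]

D: 6·7+2·4 = 50 | 2·5+5·0+2·0+5·8 = 50
J: 6·8+2·4 = 56 | 2·3+5·3+2·5+5·5 = 56
G: 6·7+2·5 = 52 | 2·5+5·5+2·6+5·1 = 52
T: 6·4+2·3 = 30 | 2·0+5·2+2·5+5·2 = 30
M: 6·7+2·1 = 44 | 2·0+5·0+2·7+5·6 = 44
gcd(6,2,2,5,2,5) = 1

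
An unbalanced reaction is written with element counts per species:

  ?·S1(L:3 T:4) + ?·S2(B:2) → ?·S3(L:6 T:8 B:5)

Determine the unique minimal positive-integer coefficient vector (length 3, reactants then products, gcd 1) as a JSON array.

Coefficients: [4, 5, 2]

L: 4·3+5·0 = 12 | 2·6 = 12
T: 4·4+5·0 = 16 | 2·8 = 16
B: 4·0+5·2 = 10 | 2·5 = 10
gcd(4,5,2) = 1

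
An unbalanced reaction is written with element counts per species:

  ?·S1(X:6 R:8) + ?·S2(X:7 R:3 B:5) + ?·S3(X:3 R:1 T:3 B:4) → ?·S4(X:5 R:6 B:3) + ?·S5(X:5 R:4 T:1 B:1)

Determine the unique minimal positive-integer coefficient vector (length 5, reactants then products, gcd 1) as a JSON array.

X: 5·6+2·7+2·3 = 50 | 4·5+6·5 = 50
R: 5·8+2·3+2·1 = 48 | 4·6+6·4 = 48
T: 5·0+2·0+2·3 = 6 | 4·0+6·1 = 6
B: 5·0+2·5+2·4 = 18 | 4·3+6·1 = 18
gcd(5,2,2,4,6) = 1

Coefficients: [5, 2, 2, 4, 6]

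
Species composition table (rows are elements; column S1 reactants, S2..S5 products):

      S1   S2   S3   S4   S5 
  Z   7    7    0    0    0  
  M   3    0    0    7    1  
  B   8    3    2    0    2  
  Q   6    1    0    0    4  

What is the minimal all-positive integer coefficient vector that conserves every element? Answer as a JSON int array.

Z: 4·7 = 28 | 4·7+5·0+1·0+5·0 = 28
M: 4·3 = 12 | 4·0+5·0+1·7+5·1 = 12
B: 4·8 = 32 | 4·3+5·2+1·0+5·2 = 32
Q: 4·6 = 24 | 4·1+5·0+1·0+5·4 = 24
gcd(4,4,5,1,5) = 1

Coefficients: [4, 4, 5, 1, 5]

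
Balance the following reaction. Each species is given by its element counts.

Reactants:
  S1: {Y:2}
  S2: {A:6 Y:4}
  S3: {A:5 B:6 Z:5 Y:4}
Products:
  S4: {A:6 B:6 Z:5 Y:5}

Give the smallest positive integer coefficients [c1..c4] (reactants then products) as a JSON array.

A: 1·0+1·6+6·5 = 36 | 6·6 = 36
B: 1·0+1·0+6·6 = 36 | 6·6 = 36
Z: 1·0+1·0+6·5 = 30 | 6·5 = 30
Y: 1·2+1·4+6·4 = 30 | 6·5 = 30
gcd(1,1,6,6) = 1

Coefficients: [1, 1, 6, 6]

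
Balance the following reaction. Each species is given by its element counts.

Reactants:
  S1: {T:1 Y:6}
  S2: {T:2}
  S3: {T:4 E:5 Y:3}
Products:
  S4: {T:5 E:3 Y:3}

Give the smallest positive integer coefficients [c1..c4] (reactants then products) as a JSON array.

T: 1·1+6·2+3·4 = 25 | 5·5 = 25
E: 1·0+6·0+3·5 = 15 | 5·3 = 15
Y: 1·6+6·0+3·3 = 15 | 5·3 = 15
gcd(1,6,3,5) = 1

Coefficients: [1, 6, 3, 5]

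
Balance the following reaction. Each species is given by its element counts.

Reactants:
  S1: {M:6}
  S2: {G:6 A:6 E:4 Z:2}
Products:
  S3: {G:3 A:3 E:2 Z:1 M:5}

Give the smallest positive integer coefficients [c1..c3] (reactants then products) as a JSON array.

Coefficients: [5, 3, 6]

G: 5·0+3·6 = 18 | 6·3 = 18
A: 5·0+3·6 = 18 | 6·3 = 18
E: 5·0+3·4 = 12 | 6·2 = 12
Z: 5·0+3·2 = 6 | 6·1 = 6
M: 5·6+3·0 = 30 | 6·5 = 30
gcd(5,3,6) = 1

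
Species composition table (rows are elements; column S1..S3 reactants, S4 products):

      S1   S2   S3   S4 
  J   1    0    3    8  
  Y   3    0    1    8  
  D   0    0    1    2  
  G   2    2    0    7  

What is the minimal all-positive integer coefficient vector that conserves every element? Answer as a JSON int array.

Coefficients: [4, 3, 4, 2]

J: 4·1+3·0+4·3 = 16 | 2·8 = 16
Y: 4·3+3·0+4·1 = 16 | 2·8 = 16
D: 4·0+3·0+4·1 = 4 | 2·2 = 4
G: 4·2+3·2+4·0 = 14 | 2·7 = 14
gcd(4,3,4,2) = 1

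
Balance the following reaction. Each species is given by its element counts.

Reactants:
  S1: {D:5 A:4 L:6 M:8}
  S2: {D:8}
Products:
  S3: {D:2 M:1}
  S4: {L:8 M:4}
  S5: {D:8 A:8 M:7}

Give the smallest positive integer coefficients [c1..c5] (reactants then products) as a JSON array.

Coefficients: [4, 1, 6, 3, 2]

D: 4·5+1·8 = 28 | 6·2+3·0+2·8 = 28
A: 4·4+1·0 = 16 | 6·0+3·0+2·8 = 16
L: 4·6+1·0 = 24 | 6·0+3·8+2·0 = 24
M: 4·8+1·0 = 32 | 6·1+3·4+2·7 = 32
gcd(4,1,6,3,2) = 1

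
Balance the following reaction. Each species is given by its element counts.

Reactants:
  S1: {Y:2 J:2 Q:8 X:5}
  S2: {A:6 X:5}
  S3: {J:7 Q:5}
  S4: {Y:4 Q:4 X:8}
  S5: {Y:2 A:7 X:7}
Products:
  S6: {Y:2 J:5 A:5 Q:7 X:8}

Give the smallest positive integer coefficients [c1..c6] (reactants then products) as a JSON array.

Y: 2·2+3·0+3·0+1·4+1·2 = 10 | 5·2 = 10
J: 2·2+3·0+3·7+1·0+1·0 = 25 | 5·5 = 25
A: 2·0+3·6+3·0+1·0+1·7 = 25 | 5·5 = 25
Q: 2·8+3·0+3·5+1·4+1·0 = 35 | 5·7 = 35
X: 2·5+3·5+3·0+1·8+1·7 = 40 | 5·8 = 40
gcd(2,3,3,1,1,5) = 1

Coefficients: [2, 3, 3, 1, 1, 5]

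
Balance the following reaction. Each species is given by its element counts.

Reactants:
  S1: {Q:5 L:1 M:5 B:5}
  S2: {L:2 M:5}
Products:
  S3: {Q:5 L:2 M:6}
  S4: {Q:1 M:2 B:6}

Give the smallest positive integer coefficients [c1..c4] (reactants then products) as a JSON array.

Q: 6·5+2·0 = 30 | 5·5+5·1 = 30
L: 6·1+2·2 = 10 | 5·2+5·0 = 10
M: 6·5+2·5 = 40 | 5·6+5·2 = 40
B: 6·5+2·0 = 30 | 5·0+5·6 = 30
gcd(6,2,5,5) = 1

Coefficients: [6, 2, 5, 5]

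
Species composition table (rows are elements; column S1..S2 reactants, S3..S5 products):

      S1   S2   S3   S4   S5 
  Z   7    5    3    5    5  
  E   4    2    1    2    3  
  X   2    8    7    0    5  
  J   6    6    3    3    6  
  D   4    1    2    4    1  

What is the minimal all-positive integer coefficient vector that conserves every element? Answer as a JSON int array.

Z: 4·7+3·5 = 43 | 1·3+3·5+5·5 = 43
E: 4·4+3·2 = 22 | 1·1+3·2+5·3 = 22
X: 4·2+3·8 = 32 | 1·7+3·0+5·5 = 32
J: 4·6+3·6 = 42 | 1·3+3·3+5·6 = 42
D: 4·4+3·1 = 19 | 1·2+3·4+5·1 = 19
gcd(4,3,1,3,5) = 1

Coefficients: [4, 3, 1, 3, 5]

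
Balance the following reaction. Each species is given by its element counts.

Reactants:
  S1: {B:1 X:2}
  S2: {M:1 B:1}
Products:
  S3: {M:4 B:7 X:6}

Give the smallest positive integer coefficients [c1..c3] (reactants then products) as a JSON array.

Coefficients: [3, 4, 1]

M: 3·0+4·1 = 4 | 1·4 = 4
B: 3·1+4·1 = 7 | 1·7 = 7
X: 3·2+4·0 = 6 | 1·6 = 6
gcd(3,4,1) = 1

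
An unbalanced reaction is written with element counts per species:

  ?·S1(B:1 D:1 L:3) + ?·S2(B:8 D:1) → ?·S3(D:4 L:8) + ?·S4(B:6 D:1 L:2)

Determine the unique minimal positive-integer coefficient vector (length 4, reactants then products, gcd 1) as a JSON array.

B: 6·1+3·8 = 30 | 1·0+5·6 = 30
D: 6·1+3·1 = 9 | 1·4+5·1 = 9
L: 6·3+3·0 = 18 | 1·8+5·2 = 18
gcd(6,3,1,5) = 1

Coefficients: [6, 3, 1, 5]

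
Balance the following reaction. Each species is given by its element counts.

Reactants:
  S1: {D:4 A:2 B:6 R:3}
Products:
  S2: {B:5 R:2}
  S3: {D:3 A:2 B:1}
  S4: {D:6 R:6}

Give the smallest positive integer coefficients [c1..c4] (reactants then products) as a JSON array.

D: 6·4 = 24 | 6·0+6·3+1·6 = 24
A: 6·2 = 12 | 6·0+6·2+1·0 = 12
B: 6·6 = 36 | 6·5+6·1+1·0 = 36
R: 6·3 = 18 | 6·2+6·0+1·6 = 18
gcd(6,6,6,1) = 1

Coefficients: [6, 6, 6, 1]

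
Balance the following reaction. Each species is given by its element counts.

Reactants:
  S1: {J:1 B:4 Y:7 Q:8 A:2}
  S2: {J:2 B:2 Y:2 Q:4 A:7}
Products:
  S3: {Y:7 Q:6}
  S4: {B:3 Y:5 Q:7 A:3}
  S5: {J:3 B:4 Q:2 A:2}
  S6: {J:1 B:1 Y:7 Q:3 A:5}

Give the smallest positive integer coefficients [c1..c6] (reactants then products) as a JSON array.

Coefficients: [6, 2, 2, 5, 3, 1]

J: 6·1+2·2 = 10 | 2·0+5·0+3·3+1·1 = 10
B: 6·4+2·2 = 28 | 2·0+5·3+3·4+1·1 = 28
Y: 6·7+2·2 = 46 | 2·7+5·5+3·0+1·7 = 46
Q: 6·8+2·4 = 56 | 2·6+5·7+3·2+1·3 = 56
A: 6·2+2·7 = 26 | 2·0+5·3+3·2+1·5 = 26
gcd(6,2,2,5,3,1) = 1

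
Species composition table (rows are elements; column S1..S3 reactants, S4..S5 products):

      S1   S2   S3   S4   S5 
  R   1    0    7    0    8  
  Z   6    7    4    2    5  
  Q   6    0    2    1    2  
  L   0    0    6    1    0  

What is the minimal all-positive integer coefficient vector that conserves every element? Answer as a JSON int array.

R: 1·1+1·0+1·7 = 8 | 6·0+1·8 = 8
Z: 1·6+1·7+1·4 = 17 | 6·2+1·5 = 17
Q: 1·6+1·0+1·2 = 8 | 6·1+1·2 = 8
L: 1·0+1·0+1·6 = 6 | 6·1+1·0 = 6
gcd(1,1,1,6,1) = 1

Coefficients: [1, 1, 1, 6, 1]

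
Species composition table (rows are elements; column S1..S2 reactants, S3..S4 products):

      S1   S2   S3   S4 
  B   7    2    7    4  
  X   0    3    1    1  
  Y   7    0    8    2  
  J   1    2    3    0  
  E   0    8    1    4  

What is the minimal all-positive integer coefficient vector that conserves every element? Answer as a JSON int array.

Coefficients: [6, 3, 4, 5]

B: 6·7+3·2 = 48 | 4·7+5·4 = 48
X: 6·0+3·3 = 9 | 4·1+5·1 = 9
Y: 6·7+3·0 = 42 | 4·8+5·2 = 42
J: 6·1+3·2 = 12 | 4·3+5·0 = 12
E: 6·0+3·8 = 24 | 4·1+5·4 = 24
gcd(6,3,4,5) = 1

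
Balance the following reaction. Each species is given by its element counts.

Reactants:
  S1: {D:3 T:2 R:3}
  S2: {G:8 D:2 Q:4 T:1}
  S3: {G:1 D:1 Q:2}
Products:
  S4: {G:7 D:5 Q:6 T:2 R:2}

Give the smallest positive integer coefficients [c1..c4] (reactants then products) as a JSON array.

G: 2·0+2·8+5·1 = 21 | 3·7 = 21
D: 2·3+2·2+5·1 = 15 | 3·5 = 15
Q: 2·0+2·4+5·2 = 18 | 3·6 = 18
T: 2·2+2·1+5·0 = 6 | 3·2 = 6
R: 2·3+2·0+5·0 = 6 | 3·2 = 6
gcd(2,2,5,3) = 1

Coefficients: [2, 2, 5, 3]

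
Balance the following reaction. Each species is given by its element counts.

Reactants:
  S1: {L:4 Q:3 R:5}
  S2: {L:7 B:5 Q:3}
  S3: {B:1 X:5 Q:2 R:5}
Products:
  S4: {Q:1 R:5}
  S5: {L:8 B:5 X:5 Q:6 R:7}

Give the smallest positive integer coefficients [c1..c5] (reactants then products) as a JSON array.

Coefficients: [3, 4, 5, 1, 5]

L: 3·4+4·7+5·0 = 40 | 1·0+5·8 = 40
B: 3·0+4·5+5·1 = 25 | 1·0+5·5 = 25
X: 3·0+4·0+5·5 = 25 | 1·0+5·5 = 25
Q: 3·3+4·3+5·2 = 31 | 1·1+5·6 = 31
R: 3·5+4·0+5·5 = 40 | 1·5+5·7 = 40
gcd(3,4,5,1,5) = 1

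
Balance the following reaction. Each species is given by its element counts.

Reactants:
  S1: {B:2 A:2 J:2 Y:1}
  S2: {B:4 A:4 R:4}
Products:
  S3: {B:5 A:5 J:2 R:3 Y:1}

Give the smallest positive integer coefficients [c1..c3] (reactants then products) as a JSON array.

Coefficients: [4, 3, 4]

B: 4·2+3·4 = 20 | 4·5 = 20
A: 4·2+3·4 = 20 | 4·5 = 20
J: 4·2+3·0 = 8 | 4·2 = 8
R: 4·0+3·4 = 12 | 4·3 = 12
Y: 4·1+3·0 = 4 | 4·1 = 4
gcd(4,3,4) = 1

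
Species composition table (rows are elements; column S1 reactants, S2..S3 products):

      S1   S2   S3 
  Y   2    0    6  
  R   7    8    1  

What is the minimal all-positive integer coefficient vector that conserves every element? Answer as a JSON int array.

Y: 6·2 = 12 | 5·0+2·6 = 12
R: 6·7 = 42 | 5·8+2·1 = 42
gcd(6,5,2) = 1

Coefficients: [6, 5, 2]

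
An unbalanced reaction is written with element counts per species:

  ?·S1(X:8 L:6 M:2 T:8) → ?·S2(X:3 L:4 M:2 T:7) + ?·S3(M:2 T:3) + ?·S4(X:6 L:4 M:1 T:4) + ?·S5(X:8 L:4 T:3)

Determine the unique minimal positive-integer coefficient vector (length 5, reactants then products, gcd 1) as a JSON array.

Coefficients: [6, 4, 1, 2, 3]

X: 6·8 = 48 | 4·3+1·0+2·6+3·8 = 48
L: 6·6 = 36 | 4·4+1·0+2·4+3·4 = 36
M: 6·2 = 12 | 4·2+1·2+2·1+3·0 = 12
T: 6·8 = 48 | 4·7+1·3+2·4+3·3 = 48
gcd(6,4,1,2,3) = 1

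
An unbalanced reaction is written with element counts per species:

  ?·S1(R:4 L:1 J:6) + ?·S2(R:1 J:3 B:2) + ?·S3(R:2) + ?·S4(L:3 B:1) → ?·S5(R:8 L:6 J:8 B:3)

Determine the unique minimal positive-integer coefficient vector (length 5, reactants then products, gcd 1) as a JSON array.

Coefficients: [3, 2, 5, 5, 3]

R: 3·4+2·1+5·2+5·0 = 24 | 3·8 = 24
L: 3·1+2·0+5·0+5·3 = 18 | 3·6 = 18
J: 3·6+2·3+5·0+5·0 = 24 | 3·8 = 24
B: 3·0+2·2+5·0+5·1 = 9 | 3·3 = 9
gcd(3,2,5,5,3) = 1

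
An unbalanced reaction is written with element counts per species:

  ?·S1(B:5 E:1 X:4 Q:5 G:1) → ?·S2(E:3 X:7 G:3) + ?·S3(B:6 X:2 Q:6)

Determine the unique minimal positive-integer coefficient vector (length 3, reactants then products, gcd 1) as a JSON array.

Coefficients: [6, 2, 5]

B: 6·5 = 30 | 2·0+5·6 = 30
E: 6·1 = 6 | 2·3+5·0 = 6
X: 6·4 = 24 | 2·7+5·2 = 24
Q: 6·5 = 30 | 2·0+5·6 = 30
G: 6·1 = 6 | 2·3+5·0 = 6
gcd(6,2,5) = 1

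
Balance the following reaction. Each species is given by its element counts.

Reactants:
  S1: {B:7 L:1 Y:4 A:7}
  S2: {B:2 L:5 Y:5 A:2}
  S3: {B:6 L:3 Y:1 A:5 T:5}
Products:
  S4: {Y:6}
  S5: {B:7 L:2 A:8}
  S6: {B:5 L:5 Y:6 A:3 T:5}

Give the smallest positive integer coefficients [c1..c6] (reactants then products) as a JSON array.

B: 4·7+4·2+6·6 = 72 | 1·0+6·7+6·5 = 72
L: 4·1+4·5+6·3 = 42 | 1·0+6·2+6·5 = 42
Y: 4·4+4·5+6·1 = 42 | 1·6+6·0+6·6 = 42
A: 4·7+4·2+6·5 = 66 | 1·0+6·8+6·3 = 66
T: 4·0+4·0+6·5 = 30 | 1·0+6·0+6·5 = 30
gcd(4,4,6,1,6,6) = 1

Coefficients: [4, 4, 6, 1, 6, 6]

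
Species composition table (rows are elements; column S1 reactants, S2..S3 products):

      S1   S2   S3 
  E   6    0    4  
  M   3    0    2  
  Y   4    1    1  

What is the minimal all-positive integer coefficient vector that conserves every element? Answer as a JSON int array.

E: 2·6 = 12 | 5·0+3·4 = 12
M: 2·3 = 6 | 5·0+3·2 = 6
Y: 2·4 = 8 | 5·1+3·1 = 8
gcd(2,5,3) = 1

Coefficients: [2, 5, 3]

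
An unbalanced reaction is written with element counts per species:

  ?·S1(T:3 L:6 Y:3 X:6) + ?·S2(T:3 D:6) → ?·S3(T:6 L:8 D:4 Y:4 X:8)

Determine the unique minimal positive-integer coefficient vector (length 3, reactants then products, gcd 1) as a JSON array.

Coefficients: [4, 2, 3]

T: 4·3+2·3 = 18 | 3·6 = 18
L: 4·6+2·0 = 24 | 3·8 = 24
D: 4·0+2·6 = 12 | 3·4 = 12
Y: 4·3+2·0 = 12 | 3·4 = 12
X: 4·6+2·0 = 24 | 3·8 = 24
gcd(4,2,3) = 1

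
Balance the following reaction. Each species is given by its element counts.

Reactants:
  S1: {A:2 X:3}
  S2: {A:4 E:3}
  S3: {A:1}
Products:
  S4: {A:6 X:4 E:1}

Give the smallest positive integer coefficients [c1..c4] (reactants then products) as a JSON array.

Coefficients: [4, 1, 6, 3]

A: 4·2+1·4+6·1 = 18 | 3·6 = 18
X: 4·3+1·0+6·0 = 12 | 3·4 = 12
E: 4·0+1·3+6·0 = 3 | 3·1 = 3
gcd(4,1,6,3) = 1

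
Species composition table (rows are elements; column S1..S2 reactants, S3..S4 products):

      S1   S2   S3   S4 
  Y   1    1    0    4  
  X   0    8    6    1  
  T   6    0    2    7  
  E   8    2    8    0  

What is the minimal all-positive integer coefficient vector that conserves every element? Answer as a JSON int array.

Coefficients: [4, 4, 5, 2]

Y: 4·1+4·1 = 8 | 5·0+2·4 = 8
X: 4·0+4·8 = 32 | 5·6+2·1 = 32
T: 4·6+4·0 = 24 | 5·2+2·7 = 24
E: 4·8+4·2 = 40 | 5·8+2·0 = 40
gcd(4,4,5,2) = 1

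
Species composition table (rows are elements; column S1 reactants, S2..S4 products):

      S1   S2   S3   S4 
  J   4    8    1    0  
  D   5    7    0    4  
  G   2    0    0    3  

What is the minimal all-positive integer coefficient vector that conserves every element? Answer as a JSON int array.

J: 3·4 = 12 | 1·8+4·1+2·0 = 12
D: 3·5 = 15 | 1·7+4·0+2·4 = 15
G: 3·2 = 6 | 1·0+4·0+2·3 = 6
gcd(3,1,4,2) = 1

Coefficients: [3, 1, 4, 2]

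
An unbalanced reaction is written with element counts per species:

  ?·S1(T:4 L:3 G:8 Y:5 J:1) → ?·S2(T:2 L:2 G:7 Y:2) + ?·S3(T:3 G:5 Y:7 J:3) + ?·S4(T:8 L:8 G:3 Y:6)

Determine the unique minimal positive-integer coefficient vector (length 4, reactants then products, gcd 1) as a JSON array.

T: 6·4 = 24 | 5·2+2·3+1·8 = 24
L: 6·3 = 18 | 5·2+2·0+1·8 = 18
G: 6·8 = 48 | 5·7+2·5+1·3 = 48
Y: 6·5 = 30 | 5·2+2·7+1·6 = 30
J: 6·1 = 6 | 5·0+2·3+1·0 = 6
gcd(6,5,2,1) = 1

Coefficients: [6, 5, 2, 1]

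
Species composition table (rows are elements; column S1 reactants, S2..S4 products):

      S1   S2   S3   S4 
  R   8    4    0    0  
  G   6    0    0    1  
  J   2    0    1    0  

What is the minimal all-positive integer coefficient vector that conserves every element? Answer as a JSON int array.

Coefficients: [1, 2, 2, 6]

R: 1·8 = 8 | 2·4+2·0+6·0 = 8
G: 1·6 = 6 | 2·0+2·0+6·1 = 6
J: 1·2 = 2 | 2·0+2·1+6·0 = 2
gcd(1,2,2,6) = 1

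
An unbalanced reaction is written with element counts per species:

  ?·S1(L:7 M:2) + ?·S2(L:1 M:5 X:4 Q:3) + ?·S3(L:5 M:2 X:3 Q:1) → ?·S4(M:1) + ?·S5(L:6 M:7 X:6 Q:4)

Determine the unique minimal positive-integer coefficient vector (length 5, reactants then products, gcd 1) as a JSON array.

Coefficients: [2, 6, 2, 3, 5]

L: 2·7+6·1+2·5 = 30 | 3·0+5·6 = 30
M: 2·2+6·5+2·2 = 38 | 3·1+5·7 = 38
X: 2·0+6·4+2·3 = 30 | 3·0+5·6 = 30
Q: 2·0+6·3+2·1 = 20 | 3·0+5·4 = 20
gcd(2,6,2,3,5) = 1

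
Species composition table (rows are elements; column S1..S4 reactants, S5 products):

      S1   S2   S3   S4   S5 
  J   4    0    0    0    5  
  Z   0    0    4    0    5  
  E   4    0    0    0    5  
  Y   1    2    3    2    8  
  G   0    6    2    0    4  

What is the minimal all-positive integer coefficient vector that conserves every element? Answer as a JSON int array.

Coefficients: [5, 1, 5, 5, 4]

J: 5·4+1·0+5·0+5·0 = 20 | 4·5 = 20
Z: 5·0+1·0+5·4+5·0 = 20 | 4·5 = 20
E: 5·4+1·0+5·0+5·0 = 20 | 4·5 = 20
Y: 5·1+1·2+5·3+5·2 = 32 | 4·8 = 32
G: 5·0+1·6+5·2+5·0 = 16 | 4·4 = 16
gcd(5,1,5,5,4) = 1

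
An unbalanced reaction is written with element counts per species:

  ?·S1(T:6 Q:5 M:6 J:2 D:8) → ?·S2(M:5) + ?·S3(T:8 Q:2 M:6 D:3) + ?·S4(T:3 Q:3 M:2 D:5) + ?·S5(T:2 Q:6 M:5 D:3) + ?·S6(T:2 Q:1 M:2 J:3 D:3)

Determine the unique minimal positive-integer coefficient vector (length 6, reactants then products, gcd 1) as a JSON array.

Coefficients: [6, 1, 1, 6, 1, 4]

T: 6·6 = 36 | 1·0+1·8+6·3+1·2+4·2 = 36
Q: 6·5 = 30 | 1·0+1·2+6·3+1·6+4·1 = 30
M: 6·6 = 36 | 1·5+1·6+6·2+1·5+4·2 = 36
J: 6·2 = 12 | 1·0+1·0+6·0+1·0+4·3 = 12
D: 6·8 = 48 | 1·0+1·3+6·5+1·3+4·3 = 48
gcd(6,1,1,6,1,4) = 1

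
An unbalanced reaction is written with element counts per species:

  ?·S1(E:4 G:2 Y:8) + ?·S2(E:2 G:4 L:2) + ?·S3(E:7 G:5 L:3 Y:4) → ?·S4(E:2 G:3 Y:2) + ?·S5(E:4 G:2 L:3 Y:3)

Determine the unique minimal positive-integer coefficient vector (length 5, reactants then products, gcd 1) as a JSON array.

E: 2·4+3·2+2·7 = 28 | 6·2+4·4 = 28
G: 2·2+3·4+2·5 = 26 | 6·3+4·2 = 26
L: 2·0+3·2+2·3 = 12 | 6·0+4·3 = 12
Y: 2·8+3·0+2·4 = 24 | 6·2+4·3 = 24
gcd(2,3,2,6,4) = 1

Coefficients: [2, 3, 2, 6, 4]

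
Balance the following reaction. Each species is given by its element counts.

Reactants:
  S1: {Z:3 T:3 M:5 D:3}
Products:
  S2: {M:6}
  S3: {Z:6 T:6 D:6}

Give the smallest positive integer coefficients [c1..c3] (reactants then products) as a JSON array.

Coefficients: [6, 5, 3]

Z: 6·3 = 18 | 5·0+3·6 = 18
T: 6·3 = 18 | 5·0+3·6 = 18
M: 6·5 = 30 | 5·6+3·0 = 30
D: 6·3 = 18 | 5·0+3·6 = 18
gcd(6,5,3) = 1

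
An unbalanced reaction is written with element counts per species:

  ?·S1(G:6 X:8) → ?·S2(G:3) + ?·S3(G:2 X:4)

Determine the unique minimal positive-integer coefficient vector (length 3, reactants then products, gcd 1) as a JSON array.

G: 3·6 = 18 | 2·3+6·2 = 18
X: 3·8 = 24 | 2·0+6·4 = 24
gcd(3,2,6) = 1

Coefficients: [3, 2, 6]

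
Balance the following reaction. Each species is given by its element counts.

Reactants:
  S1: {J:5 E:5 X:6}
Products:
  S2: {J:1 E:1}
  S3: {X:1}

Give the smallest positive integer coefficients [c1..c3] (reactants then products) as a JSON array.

J: 1·5 = 5 | 5·1+6·0 = 5
E: 1·5 = 5 | 5·1+6·0 = 5
X: 1·6 = 6 | 5·0+6·1 = 6
gcd(1,5,6) = 1

Coefficients: [1, 5, 6]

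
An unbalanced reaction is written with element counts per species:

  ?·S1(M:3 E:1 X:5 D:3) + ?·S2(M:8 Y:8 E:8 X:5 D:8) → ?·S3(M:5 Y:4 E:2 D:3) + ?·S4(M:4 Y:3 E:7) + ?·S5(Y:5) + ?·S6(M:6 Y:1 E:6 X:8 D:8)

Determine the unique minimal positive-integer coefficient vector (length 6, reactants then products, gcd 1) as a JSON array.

Coefficients: [3, 5, 3, 1, 4, 5]

M: 3·3+5·8 = 49 | 3·5+1·4+4·0+5·6 = 49
Y: 3·0+5·8 = 40 | 3·4+1·3+4·5+5·1 = 40
E: 3·1+5·8 = 43 | 3·2+1·7+4·0+5·6 = 43
X: 3·5+5·5 = 40 | 3·0+1·0+4·0+5·8 = 40
D: 3·3+5·8 = 49 | 3·3+1·0+4·0+5·8 = 49
gcd(3,5,3,1,4,5) = 1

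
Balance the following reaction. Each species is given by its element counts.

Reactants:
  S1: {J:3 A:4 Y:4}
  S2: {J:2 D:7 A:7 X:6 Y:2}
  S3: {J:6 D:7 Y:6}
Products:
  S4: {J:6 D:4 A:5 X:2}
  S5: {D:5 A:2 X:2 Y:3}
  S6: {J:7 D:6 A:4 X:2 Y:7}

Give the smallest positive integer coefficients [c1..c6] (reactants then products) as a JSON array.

Coefficients: [3, 4, 5, 2, 5, 5]

J: 3·3+4·2+5·6 = 47 | 2·6+5·0+5·7 = 47
D: 3·0+4·7+5·7 = 63 | 2·4+5·5+5·6 = 63
A: 3·4+4·7+5·0 = 40 | 2·5+5·2+5·4 = 40
X: 3·0+4·6+5·0 = 24 | 2·2+5·2+5·2 = 24
Y: 3·4+4·2+5·6 = 50 | 2·0+5·3+5·7 = 50
gcd(3,4,5,2,5,5) = 1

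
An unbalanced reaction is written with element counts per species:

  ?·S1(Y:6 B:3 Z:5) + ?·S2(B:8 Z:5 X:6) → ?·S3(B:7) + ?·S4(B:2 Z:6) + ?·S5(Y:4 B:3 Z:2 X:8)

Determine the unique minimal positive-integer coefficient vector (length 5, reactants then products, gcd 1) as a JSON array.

Y: 2·6+4·0 = 12 | 3·0+4·0+3·4 = 12
B: 2·3+4·8 = 38 | 3·7+4·2+3·3 = 38
Z: 2·5+4·5 = 30 | 3·0+4·6+3·2 = 30
X: 2·0+4·6 = 24 | 3·0+4·0+3·8 = 24
gcd(2,4,3,4,3) = 1

Coefficients: [2, 4, 3, 4, 3]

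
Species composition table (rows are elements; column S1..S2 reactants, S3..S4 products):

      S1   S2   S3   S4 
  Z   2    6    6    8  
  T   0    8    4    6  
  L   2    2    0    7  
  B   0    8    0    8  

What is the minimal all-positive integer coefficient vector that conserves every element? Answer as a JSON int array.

Z: 5·2+2·6 = 22 | 1·6+2·8 = 22
T: 5·0+2·8 = 16 | 1·4+2·6 = 16
L: 5·2+2·2 = 14 | 1·0+2·7 = 14
B: 5·0+2·8 = 16 | 1·0+2·8 = 16
gcd(5,2,1,2) = 1

Coefficients: [5, 2, 1, 2]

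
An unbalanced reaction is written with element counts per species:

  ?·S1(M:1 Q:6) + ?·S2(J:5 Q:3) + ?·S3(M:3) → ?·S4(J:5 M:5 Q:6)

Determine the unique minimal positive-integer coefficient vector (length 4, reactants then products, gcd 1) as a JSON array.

J: 1·0+2·5+3·0 = 10 | 2·5 = 10
M: 1·1+2·0+3·3 = 10 | 2·5 = 10
Q: 1·6+2·3+3·0 = 12 | 2·6 = 12
gcd(1,2,3,2) = 1

Coefficients: [1, 2, 3, 2]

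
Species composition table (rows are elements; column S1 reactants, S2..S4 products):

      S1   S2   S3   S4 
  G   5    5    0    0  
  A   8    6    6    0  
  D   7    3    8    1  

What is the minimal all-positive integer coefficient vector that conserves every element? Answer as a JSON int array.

G: 3·5 = 15 | 3·5+1·0+4·0 = 15
A: 3·8 = 24 | 3·6+1·6+4·0 = 24
D: 3·7 = 21 | 3·3+1·8+4·1 = 21
gcd(3,3,1,4) = 1

Coefficients: [3, 3, 1, 4]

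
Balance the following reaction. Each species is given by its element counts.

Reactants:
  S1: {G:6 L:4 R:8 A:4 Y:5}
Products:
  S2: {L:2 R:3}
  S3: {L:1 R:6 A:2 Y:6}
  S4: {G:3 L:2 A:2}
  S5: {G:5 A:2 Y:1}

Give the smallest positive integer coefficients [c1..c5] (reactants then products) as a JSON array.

G: 3·6 = 18 | 4·0+2·0+1·3+3·5 = 18
L: 3·4 = 12 | 4·2+2·1+1·2+3·0 = 12
R: 3·8 = 24 | 4·3+2·6+1·0+3·0 = 24
A: 3·4 = 12 | 4·0+2·2+1·2+3·2 = 12
Y: 3·5 = 15 | 4·0+2·6+1·0+3·1 = 15
gcd(3,4,2,1,3) = 1

Coefficients: [3, 4, 2, 1, 3]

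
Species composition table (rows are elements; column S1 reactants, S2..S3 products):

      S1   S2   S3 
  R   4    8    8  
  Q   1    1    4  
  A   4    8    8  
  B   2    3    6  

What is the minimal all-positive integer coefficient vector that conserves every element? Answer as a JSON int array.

Coefficients: [6, 2, 1]

R: 6·4 = 24 | 2·8+1·8 = 24
Q: 6·1 = 6 | 2·1+1·4 = 6
A: 6·4 = 24 | 2·8+1·8 = 24
B: 6·2 = 12 | 2·3+1·6 = 12
gcd(6,2,1) = 1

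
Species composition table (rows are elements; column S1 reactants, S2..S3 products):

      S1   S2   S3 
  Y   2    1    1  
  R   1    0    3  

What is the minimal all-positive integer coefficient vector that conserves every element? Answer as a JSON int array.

Y: 3·2 = 6 | 5·1+1·1 = 6
R: 3·1 = 3 | 5·0+1·3 = 3
gcd(3,5,1) = 1

Coefficients: [3, 5, 1]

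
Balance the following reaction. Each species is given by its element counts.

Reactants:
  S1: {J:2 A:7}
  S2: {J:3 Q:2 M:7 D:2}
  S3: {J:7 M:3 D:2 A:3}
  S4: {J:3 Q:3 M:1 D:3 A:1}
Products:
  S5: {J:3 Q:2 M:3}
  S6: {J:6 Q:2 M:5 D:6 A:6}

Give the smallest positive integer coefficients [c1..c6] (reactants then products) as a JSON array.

J: 1·2+2·3+1·7+2·3 = 21 | 3·3+2·6 = 21
Q: 1·0+2·2+1·0+2·3 = 10 | 3·2+2·2 = 10
M: 1·0+2·7+1·3+2·1 = 19 | 3·3+2·5 = 19
D: 1·0+2·2+1·2+2·3 = 12 | 3·0+2·6 = 12
A: 1·7+2·0+1·3+2·1 = 12 | 3·0+2·6 = 12
gcd(1,2,1,2,3,2) = 1

Coefficients: [1, 2, 1, 2, 3, 2]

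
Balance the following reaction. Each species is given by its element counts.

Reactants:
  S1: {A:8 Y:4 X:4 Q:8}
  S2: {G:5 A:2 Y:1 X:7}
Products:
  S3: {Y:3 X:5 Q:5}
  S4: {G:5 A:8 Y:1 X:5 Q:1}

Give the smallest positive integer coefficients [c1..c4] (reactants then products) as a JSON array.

Coefficients: [3, 4, 4, 4]

G: 3·0+4·5 = 20 | 4·0+4·5 = 20
A: 3·8+4·2 = 32 | 4·0+4·8 = 32
Y: 3·4+4·1 = 16 | 4·3+4·1 = 16
X: 3·4+4·7 = 40 | 4·5+4·5 = 40
Q: 3·8+4·0 = 24 | 4·5+4·1 = 24
gcd(3,4,4,4) = 1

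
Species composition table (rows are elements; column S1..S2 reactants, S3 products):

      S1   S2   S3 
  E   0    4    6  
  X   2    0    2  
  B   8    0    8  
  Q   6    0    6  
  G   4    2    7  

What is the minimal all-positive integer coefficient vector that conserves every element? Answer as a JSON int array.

E: 2·0+3·4 = 12 | 2·6 = 12
X: 2·2+3·0 = 4 | 2·2 = 4
B: 2·8+3·0 = 16 | 2·8 = 16
Q: 2·6+3·0 = 12 | 2·6 = 12
G: 2·4+3·2 = 14 | 2·7 = 14
gcd(2,3,2) = 1

Coefficients: [2, 3, 2]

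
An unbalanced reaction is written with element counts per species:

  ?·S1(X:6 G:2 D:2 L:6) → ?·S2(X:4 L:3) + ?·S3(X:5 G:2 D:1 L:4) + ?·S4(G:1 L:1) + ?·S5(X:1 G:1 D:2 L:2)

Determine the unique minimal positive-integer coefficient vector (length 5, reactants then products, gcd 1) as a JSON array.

X: 5·6 = 30 | 4·4+2·5+2·0+4·1 = 30
G: 5·2 = 10 | 4·0+2·2+2·1+4·1 = 10
D: 5·2 = 10 | 4·0+2·1+2·0+4·2 = 10
L: 5·6 = 30 | 4·3+2·4+2·1+4·2 = 30
gcd(5,4,2,2,4) = 1

Coefficients: [5, 4, 2, 2, 4]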